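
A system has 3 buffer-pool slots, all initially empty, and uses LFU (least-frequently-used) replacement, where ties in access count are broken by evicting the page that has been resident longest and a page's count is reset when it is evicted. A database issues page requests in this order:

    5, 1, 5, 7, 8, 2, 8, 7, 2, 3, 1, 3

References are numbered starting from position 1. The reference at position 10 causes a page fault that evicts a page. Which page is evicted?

2

pos 1: 5: fault, frames [5]
pos 2: 1: fault, frames [5, 1]
pos 3: 5: hit
pos 4: 7: fault, frames [5, 1, 7]
pos 5: 8: fault, evict 1, frames [5, 7, 8]
pos 6: 2: fault, evict 7, frames [5, 8, 2]
pos 7: 8: hit
pos 8: 7: fault, evict 2, frames [5, 8, 7]
pos 9: 2: fault, evict 7, frames [5, 8, 2]
pos 10: 3: fault, evict 2, frames [5, 8, 3]
At position 10, page 2 is evicted.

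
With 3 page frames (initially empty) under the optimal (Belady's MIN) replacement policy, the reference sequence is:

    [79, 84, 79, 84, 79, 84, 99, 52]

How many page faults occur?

4

79 -> fault, frames [79]
84 -> fault, frames [79, 84]
79 -> hit
84 -> hit
79 -> hit
84 -> hit
99 -> fault, frames [79, 84, 99]
52 -> fault, evict 99, frames [79, 84, 52]
Page faults: 4.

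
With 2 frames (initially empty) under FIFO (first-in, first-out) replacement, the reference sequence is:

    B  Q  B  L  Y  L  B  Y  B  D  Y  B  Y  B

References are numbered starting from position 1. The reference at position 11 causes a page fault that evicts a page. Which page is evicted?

B

pos 1: B -> miss, frames [B]
pos 2: Q -> miss, frames [B, Q]
pos 3: B -> hit
pos 4: L -> miss, evict B, frames [Q, L]
pos 5: Y -> miss, evict Q, frames [L, Y]
pos 6: L -> hit
pos 7: B -> miss, evict L, frames [Y, B]
pos 8: Y -> hit
pos 9: B -> hit
pos 10: D -> miss, evict Y, frames [B, D]
pos 11: Y -> miss, evict B, frames [D, Y]
At position 11, page B is evicted.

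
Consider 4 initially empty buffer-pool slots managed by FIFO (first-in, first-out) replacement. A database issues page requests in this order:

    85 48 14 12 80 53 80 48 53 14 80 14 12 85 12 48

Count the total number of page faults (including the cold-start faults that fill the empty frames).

85 → fault, frames {85}
48 → fault, frames {85,48}
14 → fault, frames {85,48,14}
12 → fault, frames {85,48,14,12}
80 → fault, evict 85, frames {48,14,12,80}
53 → fault, evict 48, frames {14,12,80,53}
80 → hit
48 → fault, evict 14, frames {12,80,53,48}
53 → hit
14 → fault, evict 12, frames {80,53,48,14}
80 → hit
14 → hit
12 → fault, evict 80, frames {53,48,14,12}
85 → fault, evict 53, frames {48,14,12,85}
12 → hit
48 → hit
Page faults: 10.

10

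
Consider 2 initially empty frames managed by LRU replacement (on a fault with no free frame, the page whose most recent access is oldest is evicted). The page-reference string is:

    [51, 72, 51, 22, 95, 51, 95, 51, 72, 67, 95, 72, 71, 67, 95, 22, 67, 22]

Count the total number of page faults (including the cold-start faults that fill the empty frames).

14

51 → fault, frames (51)
72 → fault, frames (51 72)
51 → hit
22 → fault, evict 72, frames (51 22)
95 → fault, evict 51, frames (22 95)
51 → fault, evict 22, frames (95 51)
95 → hit
51 → hit
72 → fault, evict 95, frames (51 72)
67 → fault, evict 51, frames (72 67)
95 → fault, evict 72, frames (67 95)
72 → fault, evict 67, frames (95 72)
71 → fault, evict 95, frames (72 71)
67 → fault, evict 72, frames (71 67)
95 → fault, evict 71, frames (67 95)
22 → fault, evict 67, frames (95 22)
67 → fault, evict 95, frames (22 67)
22 → hit
Page faults: 14.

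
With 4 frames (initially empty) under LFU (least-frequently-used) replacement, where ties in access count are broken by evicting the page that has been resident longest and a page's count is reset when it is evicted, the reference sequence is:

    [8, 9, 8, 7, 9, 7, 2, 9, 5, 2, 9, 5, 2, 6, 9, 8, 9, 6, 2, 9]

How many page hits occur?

10

8 → miss, frames (8)
9 → miss, frames (8 9)
8 → hit
7 → miss, frames (8 9 7)
9 → hit
7 → hit
2 → miss, frames (8 9 7 2)
9 → hit
5 → miss, evict 2, frames (8 9 7 5)
2 → miss, evict 5, frames (8 9 7 2)
9 → hit
5 → miss, evict 2, frames (8 9 7 5)
2 → miss, evict 5, frames (8 9 7 2)
6 → miss, evict 2, frames (8 9 7 6)
9 → hit
8 → hit
9 → hit
6 → hit
2 → miss, evict 7, frames (8 9 6 2)
9 → hit
Hits: 10.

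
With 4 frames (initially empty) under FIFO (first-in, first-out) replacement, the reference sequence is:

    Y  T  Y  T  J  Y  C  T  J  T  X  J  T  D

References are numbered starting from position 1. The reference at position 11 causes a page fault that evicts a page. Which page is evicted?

pos 1: Y -> miss, frames {Y}
pos 2: T -> miss, frames {Y,T}
pos 3: Y -> hit
pos 4: T -> hit
pos 5: J -> miss, frames {Y,T,J}
pos 6: Y -> hit
pos 7: C -> miss, frames {Y,T,J,C}
pos 8: T -> hit
pos 9: J -> hit
pos 10: T -> hit
pos 11: X -> miss, evict Y, frames {T,J,C,X}
At position 11, page Y is evicted.

Y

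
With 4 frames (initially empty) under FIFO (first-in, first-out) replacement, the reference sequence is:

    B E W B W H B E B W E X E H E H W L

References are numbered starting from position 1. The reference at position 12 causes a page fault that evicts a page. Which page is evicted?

pos 1: B: miss, frames {B}
pos 2: E: miss, frames {B,E}
pos 3: W: miss, frames {B,E,W}
pos 4: B: hit
pos 5: W: hit
pos 6: H: miss, frames {B,E,W,H}
pos 7: B: hit
pos 8: E: hit
pos 9: B: hit
pos 10: W: hit
pos 11: E: hit
pos 12: X: miss, evict B, frames {E,W,H,X}
At position 12, page B is evicted.

B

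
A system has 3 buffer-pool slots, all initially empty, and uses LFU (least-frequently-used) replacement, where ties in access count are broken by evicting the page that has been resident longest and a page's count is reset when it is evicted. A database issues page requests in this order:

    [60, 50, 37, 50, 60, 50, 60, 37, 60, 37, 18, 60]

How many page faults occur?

60 -> fault, frames [60]
50 -> fault, frames [60, 50]
37 -> fault, frames [60, 50, 37]
50 -> hit
60 -> hit
50 -> hit
60 -> hit
37 -> hit
60 -> hit
37 -> hit
18 -> fault, evict 50, frames [60, 37, 18]
60 -> hit
Page faults: 4.

4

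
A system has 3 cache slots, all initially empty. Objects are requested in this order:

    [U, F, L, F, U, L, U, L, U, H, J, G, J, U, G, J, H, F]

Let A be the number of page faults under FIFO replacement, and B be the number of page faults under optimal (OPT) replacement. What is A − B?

1

Under FIFO: F F F . . . . . . F F F . F . . F F → 9 faults.
Under OPT: F F F . . . . . . F F F . . . . F F → 8 faults.
A − B = 9 − 8 = 1.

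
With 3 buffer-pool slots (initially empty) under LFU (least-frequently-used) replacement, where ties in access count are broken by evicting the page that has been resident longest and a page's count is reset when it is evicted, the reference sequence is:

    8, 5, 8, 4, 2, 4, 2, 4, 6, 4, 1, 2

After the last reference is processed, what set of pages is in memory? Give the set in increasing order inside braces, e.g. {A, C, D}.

{1, 2, 4}

8: miss, frames {8}
5: miss, frames {8,5}
8: hit
4: miss, frames {8,5,4}
2: miss, evict 5, frames {8,4,2}
4: hit
2: hit
4: hit
6: miss, evict 8, frames {4,2,6}
4: hit
1: miss, evict 6, frames {4,2,1}
2: hit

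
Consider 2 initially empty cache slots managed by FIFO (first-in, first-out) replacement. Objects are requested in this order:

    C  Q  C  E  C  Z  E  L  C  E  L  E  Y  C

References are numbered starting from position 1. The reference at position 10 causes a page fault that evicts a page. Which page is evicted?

pos 1: C → miss, frames {C}
pos 2: Q → miss, frames {C,Q}
pos 3: C → hit
pos 4: E → miss, evict C, frames {Q,E}
pos 5: C → miss, evict Q, frames {E,C}
pos 6: Z → miss, evict E, frames {C,Z}
pos 7: E → miss, evict C, frames {Z,E}
pos 8: L → miss, evict Z, frames {E,L}
pos 9: C → miss, evict E, frames {L,C}
pos 10: E → miss, evict L, frames {C,E}
At position 10, page L is evicted.

L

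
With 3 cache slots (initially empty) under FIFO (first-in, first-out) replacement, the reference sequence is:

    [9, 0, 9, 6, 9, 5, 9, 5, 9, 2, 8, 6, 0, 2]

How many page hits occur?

9 → fault, frames {9}
0 → fault, frames {9,0}
9 → hit
6 → fault, frames {9,0,6}
9 → hit
5 → fault, evict 9, frames {0,6,5}
9 → fault, evict 0, frames {6,5,9}
5 → hit
9 → hit
2 → fault, evict 6, frames {5,9,2}
8 → fault, evict 5, frames {9,2,8}
6 → fault, evict 9, frames {2,8,6}
0 → fault, evict 2, frames {8,6,0}
2 → fault, evict 8, frames {6,0,2}
Hits: 4.

4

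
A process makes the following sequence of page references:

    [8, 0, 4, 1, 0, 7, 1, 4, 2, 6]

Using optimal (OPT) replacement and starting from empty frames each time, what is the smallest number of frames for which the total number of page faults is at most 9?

f=1: 10 faults
f=2: 8 faults
f=3: 7 faults
f=4: 7 faults
f=5: 7 faults
f=6: 7 faults
f=7: 7 faults
Smallest f with faults ≤ 9 is 2.

2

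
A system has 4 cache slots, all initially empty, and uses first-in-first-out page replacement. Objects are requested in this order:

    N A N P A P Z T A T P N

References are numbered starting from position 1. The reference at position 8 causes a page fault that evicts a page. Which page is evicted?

pos 1: N -> miss, frames {N}
pos 2: A -> miss, frames {N,A}
pos 3: N -> hit
pos 4: P -> miss, frames {N,A,P}
pos 5: A -> hit
pos 6: P -> hit
pos 7: Z -> miss, frames {N,A,P,Z}
pos 8: T -> miss, evict N, frames {A,P,Z,T}
At position 8, page N is evicted.

N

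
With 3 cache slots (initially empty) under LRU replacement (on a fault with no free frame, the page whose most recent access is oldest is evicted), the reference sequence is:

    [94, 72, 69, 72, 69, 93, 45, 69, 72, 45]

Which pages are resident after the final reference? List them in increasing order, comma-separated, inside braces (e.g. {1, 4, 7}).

{45, 69, 72}

94 → fault, frames [94]
72 → fault, frames [94, 72]
69 → fault, frames [94, 72, 69]
72 → hit
69 → hit
93 → fault, evict 94, frames [72, 69, 93]
45 → fault, evict 72, frames [69, 93, 45]
69 → hit
72 → fault, evict 93, frames [45, 69, 72]
45 → hit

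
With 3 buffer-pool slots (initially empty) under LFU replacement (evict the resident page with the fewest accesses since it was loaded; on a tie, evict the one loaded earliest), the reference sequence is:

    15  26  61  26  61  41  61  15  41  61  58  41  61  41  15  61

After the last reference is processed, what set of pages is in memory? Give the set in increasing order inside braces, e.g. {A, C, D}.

{15, 41, 61}

15 -> miss, frames [15]
26 -> miss, frames [15, 26]
61 -> miss, frames [15, 26, 61]
26 -> hit
61 -> hit
41 -> miss, evict 15, frames [26, 61, 41]
61 -> hit
15 -> miss, evict 41, frames [26, 61, 15]
41 -> miss, evict 15, frames [26, 61, 41]
61 -> hit
58 -> miss, evict 41, frames [26, 61, 58]
41 -> miss, evict 58, frames [26, 61, 41]
61 -> hit
41 -> hit
15 -> miss, evict 26, frames [61, 41, 15]
61 -> hit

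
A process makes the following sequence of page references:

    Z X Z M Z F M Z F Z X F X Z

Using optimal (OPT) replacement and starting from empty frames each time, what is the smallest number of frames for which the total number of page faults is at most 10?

2

f=1: 14 faults
f=2: 7 faults
f=3: 5 faults
f=4: 4 faults
Smallest f with faults ≤ 10 is 2.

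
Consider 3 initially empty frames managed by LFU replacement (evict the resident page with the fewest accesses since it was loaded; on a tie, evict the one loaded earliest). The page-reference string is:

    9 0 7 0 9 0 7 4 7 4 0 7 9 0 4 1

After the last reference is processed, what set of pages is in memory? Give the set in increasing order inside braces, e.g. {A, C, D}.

9 → fault, frames {9}
0 → fault, frames {9,0}
7 → fault, frames {9,0,7}
0 → hit
9 → hit
0 → hit
7 → hit
4 → fault, evict 9, frames {0,7,4}
7 → hit
4 → hit
0 → hit
7 → hit
9 → fault, evict 4, frames {0,7,9}
0 → hit
4 → fault, evict 9, frames {0,7,4}
1 → fault, evict 4, frames {0,7,1}

{0, 1, 7}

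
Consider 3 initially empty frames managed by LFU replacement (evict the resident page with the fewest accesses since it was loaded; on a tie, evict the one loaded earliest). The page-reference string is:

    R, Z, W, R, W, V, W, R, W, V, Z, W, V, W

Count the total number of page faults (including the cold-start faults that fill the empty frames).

R -> miss, frames {R}
Z -> miss, frames {R,Z}
W -> miss, frames {R,Z,W}
R -> hit
W -> hit
V -> miss, evict Z, frames {R,W,V}
W -> hit
R -> hit
W -> hit
V -> hit
Z -> miss, evict V, frames {R,W,Z}
W -> hit
V -> miss, evict Z, frames {R,W,V}
W -> hit
Page faults: 6.

6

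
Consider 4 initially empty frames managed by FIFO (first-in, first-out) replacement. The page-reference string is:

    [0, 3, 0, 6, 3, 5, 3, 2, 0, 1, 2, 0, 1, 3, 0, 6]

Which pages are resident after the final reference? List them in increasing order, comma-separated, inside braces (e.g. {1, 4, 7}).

{0, 1, 3, 6}

0 -> fault, frames [0]
3 -> fault, frames [0, 3]
0 -> hit
6 -> fault, frames [0, 3, 6]
3 -> hit
5 -> fault, frames [0, 3, 6, 5]
3 -> hit
2 -> fault, evict 0, frames [3, 6, 5, 2]
0 -> fault, evict 3, frames [6, 5, 2, 0]
1 -> fault, evict 6, frames [5, 2, 0, 1]
2 -> hit
0 -> hit
1 -> hit
3 -> fault, evict 5, frames [2, 0, 1, 3]
0 -> hit
6 -> fault, evict 2, frames [0, 1, 3, 6]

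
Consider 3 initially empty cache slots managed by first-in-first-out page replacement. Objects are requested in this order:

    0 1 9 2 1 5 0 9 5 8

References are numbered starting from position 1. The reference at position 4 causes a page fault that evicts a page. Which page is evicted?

0

pos 1: 0 -> fault, frames {0}
pos 2: 1 -> fault, frames {0,1}
pos 3: 9 -> fault, frames {0,1,9}
pos 4: 2 -> fault, evict 0, frames {1,9,2}
At position 4, page 0 is evicted.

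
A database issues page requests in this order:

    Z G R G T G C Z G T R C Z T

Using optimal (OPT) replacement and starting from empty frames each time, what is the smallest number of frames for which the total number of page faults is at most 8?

f=1: 14 faults
f=2: 10 faults
f=3: 8 faults
f=4: 6 faults
f=5: 5 faults
Smallest f with faults ≤ 8 is 3.

3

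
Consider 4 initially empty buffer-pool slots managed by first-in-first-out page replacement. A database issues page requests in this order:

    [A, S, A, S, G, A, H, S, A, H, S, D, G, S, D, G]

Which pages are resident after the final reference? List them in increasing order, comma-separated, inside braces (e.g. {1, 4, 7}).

A -> miss, frames {A}
S -> miss, frames {A,S}
A -> hit
S -> hit
G -> miss, frames {A,S,G}
A -> hit
H -> miss, frames {A,S,G,H}
S -> hit
A -> hit
H -> hit
S -> hit
D -> miss, evict A, frames {S,G,H,D}
G -> hit
S -> hit
D -> hit
G -> hit

{D, G, H, S}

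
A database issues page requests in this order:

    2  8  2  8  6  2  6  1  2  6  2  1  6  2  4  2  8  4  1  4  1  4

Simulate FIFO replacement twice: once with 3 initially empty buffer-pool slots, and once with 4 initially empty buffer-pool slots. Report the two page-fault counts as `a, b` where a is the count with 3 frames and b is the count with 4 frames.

8, 7

3 frames: F F . . F . . F F . . . . . F . F . F . . . → 8 faults.
4 frames: F F . . F . . F . . . . . . F F F . . . . . → 7 faults.
7 < 8: adding a frame reduced faults, as is typical.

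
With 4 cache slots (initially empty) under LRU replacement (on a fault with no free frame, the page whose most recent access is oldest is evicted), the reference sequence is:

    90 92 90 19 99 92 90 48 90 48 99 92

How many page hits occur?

7

90 -> fault, frames (90)
92 -> fault, frames (90 92)
90 -> hit
19 -> fault, frames (92 90 19)
99 -> fault, frames (92 90 19 99)
92 -> hit
90 -> hit
48 -> fault, evict 19, frames (99 92 90 48)
90 -> hit
48 -> hit
99 -> hit
92 -> hit
Hits: 7.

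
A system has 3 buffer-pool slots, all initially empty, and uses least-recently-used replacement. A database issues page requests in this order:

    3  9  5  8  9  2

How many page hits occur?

3 → fault, frames [3]
9 → fault, frames [3, 9]
5 → fault, frames [3, 9, 5]
8 → fault, evict 3, frames [9, 5, 8]
9 → hit
2 → fault, evict 5, frames [8, 9, 2]
Hits: 1.

1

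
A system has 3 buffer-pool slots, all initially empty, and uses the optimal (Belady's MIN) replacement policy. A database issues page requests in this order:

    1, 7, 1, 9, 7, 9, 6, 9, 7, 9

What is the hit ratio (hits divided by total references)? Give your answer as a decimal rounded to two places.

1 -> fault, frames {1}
7 -> fault, frames {1,7}
1 -> hit
9 -> fault, frames {1,7,9}
7 -> hit
9 -> hit
6 -> fault, evict 1, frames {7,9,6}
9 -> hit
7 -> hit
9 -> hit
Hits: 6 of 10 references → 6/10 = 0.6000.

0.60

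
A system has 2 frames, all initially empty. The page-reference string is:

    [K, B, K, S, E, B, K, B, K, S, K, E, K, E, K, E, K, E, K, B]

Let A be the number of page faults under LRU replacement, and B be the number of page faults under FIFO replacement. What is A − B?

-1

Under LRU: F F . F F F F . . F . F . . . . . . . F → 9 faults.
Under FIFO: F F . F F F F . . F . F F . . . . . . F → 10 faults.
A − B = 9 − 10 = -1.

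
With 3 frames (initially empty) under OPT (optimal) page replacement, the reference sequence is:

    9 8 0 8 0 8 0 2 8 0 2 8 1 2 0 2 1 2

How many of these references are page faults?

5

9: fault, frames [9]
8: fault, frames [9, 8]
0: fault, frames [9, 8, 0]
8: hit
0: hit
8: hit
0: hit
2: fault, evict 9, frames [8, 0, 2]
8: hit
0: hit
2: hit
8: hit
1: fault, evict 8, frames [0, 2, 1]
2: hit
0: hit
2: hit
1: hit
2: hit
Page faults: 5.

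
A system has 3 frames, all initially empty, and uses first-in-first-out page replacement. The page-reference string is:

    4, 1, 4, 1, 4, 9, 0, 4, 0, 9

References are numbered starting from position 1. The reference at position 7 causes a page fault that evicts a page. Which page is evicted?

4

pos 1: 4: miss, frames [4]
pos 2: 1: miss, frames [4, 1]
pos 3: 4: hit
pos 4: 1: hit
pos 5: 4: hit
pos 6: 9: miss, frames [4, 1, 9]
pos 7: 0: miss, evict 4, frames [1, 9, 0]
At position 7, page 4 is evicted.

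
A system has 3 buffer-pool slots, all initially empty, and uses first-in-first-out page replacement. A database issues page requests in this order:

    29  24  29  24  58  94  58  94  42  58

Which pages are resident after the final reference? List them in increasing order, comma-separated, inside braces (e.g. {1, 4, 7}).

29 → fault, frames (29)
24 → fault, frames (29 24)
29 → hit
24 → hit
58 → fault, frames (29 24 58)
94 → fault, evict 29, frames (24 58 94)
58 → hit
94 → hit
42 → fault, evict 24, frames (58 94 42)
58 → hit

{42, 58, 94}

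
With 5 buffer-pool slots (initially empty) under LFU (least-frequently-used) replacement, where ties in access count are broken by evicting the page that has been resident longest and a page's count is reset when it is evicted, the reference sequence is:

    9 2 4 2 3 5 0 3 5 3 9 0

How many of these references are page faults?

9: fault, frames (9)
2: fault, frames (9 2)
4: fault, frames (9 2 4)
2: hit
3: fault, frames (9 2 4 3)
5: fault, frames (9 2 4 3 5)
0: fault, evict 9, frames (2 4 3 5 0)
3: hit
5: hit
3: hit
9: fault, evict 4, frames (2 3 5 0 9)
0: hit
Page faults: 7.

7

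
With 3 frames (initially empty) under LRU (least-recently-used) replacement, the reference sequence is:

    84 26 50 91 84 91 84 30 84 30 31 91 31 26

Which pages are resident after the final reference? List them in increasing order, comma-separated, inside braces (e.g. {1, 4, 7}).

{26, 31, 91}

84 -> fault, frames {84}
26 -> fault, frames {84,26}
50 -> fault, frames {84,26,50}
91 -> fault, evict 84, frames {26,50,91}
84 -> fault, evict 26, frames {50,91,84}
91 -> hit
84 -> hit
30 -> fault, evict 50, frames {91,84,30}
84 -> hit
30 -> hit
31 -> fault, evict 91, frames {84,30,31}
91 -> fault, evict 84, frames {30,31,91}
31 -> hit
26 -> fault, evict 30, frames {91,31,26}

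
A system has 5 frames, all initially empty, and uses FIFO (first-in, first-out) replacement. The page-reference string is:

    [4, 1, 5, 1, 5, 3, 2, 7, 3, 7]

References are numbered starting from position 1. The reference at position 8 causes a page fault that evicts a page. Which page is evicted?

pos 1: 4 → miss, frames [4]
pos 2: 1 → miss, frames [4, 1]
pos 3: 5 → miss, frames [4, 1, 5]
pos 4: 1 → hit
pos 5: 5 → hit
pos 6: 3 → miss, frames [4, 1, 5, 3]
pos 7: 2 → miss, frames [4, 1, 5, 3, 2]
pos 8: 7 → miss, evict 4, frames [1, 5, 3, 2, 7]
At position 8, page 4 is evicted.

4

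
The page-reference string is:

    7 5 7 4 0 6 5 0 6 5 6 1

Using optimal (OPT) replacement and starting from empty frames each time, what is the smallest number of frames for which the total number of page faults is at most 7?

3

f=1: 12 faults
f=2: 8 faults
f=3: 6 faults
f=4: 6 faults
f=5: 6 faults
f=6: 6 faults
Smallest f with faults ≤ 7 is 3.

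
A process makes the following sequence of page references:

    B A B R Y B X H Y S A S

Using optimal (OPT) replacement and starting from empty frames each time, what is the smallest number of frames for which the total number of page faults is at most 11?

f=1: 12 faults
f=2: 8 faults
f=3: 7 faults
f=4: 7 faults
f=5: 7 faults
f=6: 7 faults
f=7: 7 faults
Smallest f with faults ≤ 11 is 2.

2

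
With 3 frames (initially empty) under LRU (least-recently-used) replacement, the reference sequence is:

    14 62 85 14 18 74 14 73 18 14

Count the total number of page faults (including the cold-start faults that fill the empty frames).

14 → miss, frames (14)
62 → miss, frames (14 62)
85 → miss, frames (14 62 85)
14 → hit
18 → miss, evict 62, frames (85 14 18)
74 → miss, evict 85, frames (14 18 74)
14 → hit
73 → miss, evict 18, frames (74 14 73)
18 → miss, evict 74, frames (14 73 18)
14 → hit
Page faults: 7.

7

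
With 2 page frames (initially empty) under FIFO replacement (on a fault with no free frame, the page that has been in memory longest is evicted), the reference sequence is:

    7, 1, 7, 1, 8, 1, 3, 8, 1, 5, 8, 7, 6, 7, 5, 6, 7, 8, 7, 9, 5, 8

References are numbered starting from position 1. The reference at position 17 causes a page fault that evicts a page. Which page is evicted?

6

pos 1: 7 → miss, frames {7}
pos 2: 1 → miss, frames {7,1}
pos 3: 7 → hit
pos 4: 1 → hit
pos 5: 8 → miss, evict 7, frames {1,8}
pos 6: 1 → hit
pos 7: 3 → miss, evict 1, frames {8,3}
pos 8: 8 → hit
pos 9: 1 → miss, evict 8, frames {3,1}
pos 10: 5 → miss, evict 3, frames {1,5}
pos 11: 8 → miss, evict 1, frames {5,8}
pos 12: 7 → miss, evict 5, frames {8,7}
pos 13: 6 → miss, evict 8, frames {7,6}
pos 14: 7 → hit
pos 15: 5 → miss, evict 7, frames {6,5}
pos 16: 6 → hit
pos 17: 7 → miss, evict 6, frames {5,7}
At position 17, page 6 is evicted.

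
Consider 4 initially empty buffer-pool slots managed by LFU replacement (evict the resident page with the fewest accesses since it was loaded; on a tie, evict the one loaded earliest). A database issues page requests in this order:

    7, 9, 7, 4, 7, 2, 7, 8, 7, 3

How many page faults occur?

6

7 → fault, frames {7}
9 → fault, frames {7,9}
7 → hit
4 → fault, frames {7,9,4}
7 → hit
2 → fault, frames {7,9,4,2}
7 → hit
8 → fault, evict 9, frames {7,4,2,8}
7 → hit
3 → fault, evict 4, frames {7,2,8,3}
Page faults: 6.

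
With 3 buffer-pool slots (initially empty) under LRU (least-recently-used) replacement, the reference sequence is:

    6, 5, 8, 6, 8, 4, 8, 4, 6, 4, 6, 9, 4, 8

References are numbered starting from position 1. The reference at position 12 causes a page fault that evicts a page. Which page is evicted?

pos 1: 6 -> miss, frames [6]
pos 2: 5 -> miss, frames [6, 5]
pos 3: 8 -> miss, frames [6, 5, 8]
pos 4: 6 -> hit
pos 5: 8 -> hit
pos 6: 4 -> miss, evict 5, frames [6, 8, 4]
pos 7: 8 -> hit
pos 8: 4 -> hit
pos 9: 6 -> hit
pos 10: 4 -> hit
pos 11: 6 -> hit
pos 12: 9 -> miss, evict 8, frames [4, 6, 9]
At position 12, page 8 is evicted.

8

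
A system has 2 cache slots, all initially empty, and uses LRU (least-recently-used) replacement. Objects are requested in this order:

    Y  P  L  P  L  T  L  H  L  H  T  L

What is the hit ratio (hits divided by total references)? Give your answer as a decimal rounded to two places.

0.42

Y: miss, frames (Y)
P: miss, frames (Y P)
L: miss, evict Y, frames (P L)
P: hit
L: hit
T: miss, evict P, frames (L T)
L: hit
H: miss, evict T, frames (L H)
L: hit
H: hit
T: miss, evict L, frames (H T)
L: miss, evict H, frames (T L)
Hits: 5 of 12 references → 5/12 = 0.4167.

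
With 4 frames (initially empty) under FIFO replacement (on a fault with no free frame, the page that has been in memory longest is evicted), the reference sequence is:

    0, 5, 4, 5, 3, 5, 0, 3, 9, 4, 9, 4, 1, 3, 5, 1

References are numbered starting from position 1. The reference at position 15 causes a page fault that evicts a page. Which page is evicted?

4

pos 1: 0 -> fault, frames [0]
pos 2: 5 -> fault, frames [0, 5]
pos 3: 4 -> fault, frames [0, 5, 4]
pos 4: 5 -> hit
pos 5: 3 -> fault, frames [0, 5, 4, 3]
pos 6: 5 -> hit
pos 7: 0 -> hit
pos 8: 3 -> hit
pos 9: 9 -> fault, evict 0, frames [5, 4, 3, 9]
pos 10: 4 -> hit
pos 11: 9 -> hit
pos 12: 4 -> hit
pos 13: 1 -> fault, evict 5, frames [4, 3, 9, 1]
pos 14: 3 -> hit
pos 15: 5 -> fault, evict 4, frames [3, 9, 1, 5]
At position 15, page 4 is evicted.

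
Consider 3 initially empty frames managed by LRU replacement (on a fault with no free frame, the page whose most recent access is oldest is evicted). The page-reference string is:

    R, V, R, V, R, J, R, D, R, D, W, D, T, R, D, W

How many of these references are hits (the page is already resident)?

8

R: miss, frames {R}
V: miss, frames {R,V}
R: hit
V: hit
R: hit
J: miss, frames {V,R,J}
R: hit
D: miss, evict V, frames {J,R,D}
R: hit
D: hit
W: miss, evict J, frames {R,D,W}
D: hit
T: miss, evict R, frames {W,D,T}
R: miss, evict W, frames {D,T,R}
D: hit
W: miss, evict T, frames {R,D,W}
Hits: 8.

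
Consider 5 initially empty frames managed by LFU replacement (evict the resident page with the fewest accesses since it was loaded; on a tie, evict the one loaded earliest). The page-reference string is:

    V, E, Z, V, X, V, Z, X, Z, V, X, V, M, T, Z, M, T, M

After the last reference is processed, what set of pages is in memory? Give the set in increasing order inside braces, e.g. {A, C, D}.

{M, T, V, X, Z}

V: miss, frames [V]
E: miss, frames [V, E]
Z: miss, frames [V, E, Z]
V: hit
X: miss, frames [V, E, Z, X]
V: hit
Z: hit
X: hit
Z: hit
V: hit
X: hit
V: hit
M: miss, frames [V, E, Z, X, M]
T: miss, evict E, frames [V, Z, X, M, T]
Z: hit
M: hit
T: hit
M: hit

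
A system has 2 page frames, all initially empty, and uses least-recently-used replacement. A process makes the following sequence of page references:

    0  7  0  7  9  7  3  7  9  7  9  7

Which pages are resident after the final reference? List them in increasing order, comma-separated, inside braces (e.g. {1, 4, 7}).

0 -> miss, frames {0}
7 -> miss, frames {0,7}
0 -> hit
7 -> hit
9 -> miss, evict 0, frames {7,9}
7 -> hit
3 -> miss, evict 9, frames {7,3}
7 -> hit
9 -> miss, evict 3, frames {7,9}
7 -> hit
9 -> hit
7 -> hit

{7, 9}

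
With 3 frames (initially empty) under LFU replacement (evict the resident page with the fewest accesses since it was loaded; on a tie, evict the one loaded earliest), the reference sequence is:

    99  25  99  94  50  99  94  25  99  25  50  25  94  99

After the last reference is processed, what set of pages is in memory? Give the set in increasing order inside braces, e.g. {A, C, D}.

{25, 94, 99}

99: fault, frames (99)
25: fault, frames (99 25)
99: hit
94: fault, frames (99 25 94)
50: fault, evict 25, frames (99 94 50)
99: hit
94: hit
25: fault, evict 50, frames (99 94 25)
99: hit
25: hit
50: fault, evict 94, frames (99 25 50)
25: hit
94: fault, evict 50, frames (99 25 94)
99: hit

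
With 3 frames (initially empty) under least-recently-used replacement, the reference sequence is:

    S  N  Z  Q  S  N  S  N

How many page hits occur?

S → miss, frames [S]
N → miss, frames [S, N]
Z → miss, frames [S, N, Z]
Q → miss, evict S, frames [N, Z, Q]
S → miss, evict N, frames [Z, Q, S]
N → miss, evict Z, frames [Q, S, N]
S → hit
N → hit
Hits: 2.

2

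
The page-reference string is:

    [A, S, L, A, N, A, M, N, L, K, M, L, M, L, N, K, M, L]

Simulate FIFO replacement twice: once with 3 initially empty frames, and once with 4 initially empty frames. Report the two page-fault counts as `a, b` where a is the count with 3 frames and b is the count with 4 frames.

3 frames: F F F . F F F . F F . . . . F . F F → 11 faults.
4 frames: F F F . F . F . . F . . . . . . . . → 6 faults.
6 < 11: adding a frame reduced faults, as is typical.

11, 6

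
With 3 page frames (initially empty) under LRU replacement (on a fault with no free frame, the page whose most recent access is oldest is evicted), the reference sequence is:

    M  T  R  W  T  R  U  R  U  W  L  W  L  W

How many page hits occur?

M -> miss, frames {M}
T -> miss, frames {M,T}
R -> miss, frames {M,T,R}
W -> miss, evict M, frames {T,R,W}
T -> hit
R -> hit
U -> miss, evict W, frames {T,R,U}
R -> hit
U -> hit
W -> miss, evict T, frames {R,U,W}
L -> miss, evict R, frames {U,W,L}
W -> hit
L -> hit
W -> hit
Hits: 7.

7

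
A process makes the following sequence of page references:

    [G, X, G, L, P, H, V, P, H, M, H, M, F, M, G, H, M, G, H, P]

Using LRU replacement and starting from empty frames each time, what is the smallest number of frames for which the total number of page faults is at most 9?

f=1: 20 faults
f=2: 16 faults
f=3: 11 faults
f=4: 10 faults
f=5: 9 faults
f=6: 9 faults
f=7: 8 faults
f=8: 8 faults
Smallest f with faults ≤ 9 is 5.

5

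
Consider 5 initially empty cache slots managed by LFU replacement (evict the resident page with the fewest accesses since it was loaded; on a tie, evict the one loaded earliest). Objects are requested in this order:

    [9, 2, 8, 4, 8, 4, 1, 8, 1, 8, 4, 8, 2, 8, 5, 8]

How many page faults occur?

9: fault, frames {9}
2: fault, frames {9,2}
8: fault, frames {9,2,8}
4: fault, frames {9,2,8,4}
8: hit
4: hit
1: fault, frames {9,2,8,4,1}
8: hit
1: hit
8: hit
4: hit
8: hit
2: hit
8: hit
5: fault, evict 9, frames {2,8,4,1,5}
8: hit
Page faults: 6.

6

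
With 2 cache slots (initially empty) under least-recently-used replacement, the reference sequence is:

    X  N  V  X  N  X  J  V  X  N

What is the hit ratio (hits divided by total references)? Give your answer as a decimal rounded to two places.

0.10

X → fault, frames (X)
N → fault, frames (X N)
V → fault, evict X, frames (N V)
X → fault, evict N, frames (V X)
N → fault, evict V, frames (X N)
X → hit
J → fault, evict N, frames (X J)
V → fault, evict X, frames (J V)
X → fault, evict J, frames (V X)
N → fault, evict V, frames (X N)
Hits: 1 of 10 references → 1/10 = 0.1000.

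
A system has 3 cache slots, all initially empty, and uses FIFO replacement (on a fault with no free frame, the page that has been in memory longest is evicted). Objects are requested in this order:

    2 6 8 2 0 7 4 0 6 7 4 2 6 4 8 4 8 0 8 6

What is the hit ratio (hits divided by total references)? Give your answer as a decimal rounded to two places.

2 -> miss, frames [2]
6 -> miss, frames [2, 6]
8 -> miss, frames [2, 6, 8]
2 -> hit
0 -> miss, evict 2, frames [6, 8, 0]
7 -> miss, evict 6, frames [8, 0, 7]
4 -> miss, evict 8, frames [0, 7, 4]
0 -> hit
6 -> miss, evict 0, frames [7, 4, 6]
7 -> hit
4 -> hit
2 -> miss, evict 7, frames [4, 6, 2]
6 -> hit
4 -> hit
8 -> miss, evict 4, frames [6, 2, 8]
4 -> miss, evict 6, frames [2, 8, 4]
8 -> hit
0 -> miss, evict 2, frames [8, 4, 0]
8 -> hit
6 -> miss, evict 8, frames [4, 0, 6]
Hits: 8 of 20 references → 8/20 = 0.4000.

0.40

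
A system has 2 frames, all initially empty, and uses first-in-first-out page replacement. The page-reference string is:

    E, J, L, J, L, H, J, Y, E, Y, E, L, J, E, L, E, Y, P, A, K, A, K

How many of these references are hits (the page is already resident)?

E → fault, frames {E}
J → fault, frames {E,J}
L → fault, evict E, frames {J,L}
J → hit
L → hit
H → fault, evict J, frames {L,H}
J → fault, evict L, frames {H,J}
Y → fault, evict H, frames {J,Y}
E → fault, evict J, frames {Y,E}
Y → hit
E → hit
L → fault, evict Y, frames {E,L}
J → fault, evict E, frames {L,J}
E → fault, evict L, frames {J,E}
L → fault, evict J, frames {E,L}
E → hit
Y → fault, evict E, frames {L,Y}
P → fault, evict L, frames {Y,P}
A → fault, evict Y, frames {P,A}
K → fault, evict P, frames {A,K}
A → hit
K → hit
Hits: 7.

7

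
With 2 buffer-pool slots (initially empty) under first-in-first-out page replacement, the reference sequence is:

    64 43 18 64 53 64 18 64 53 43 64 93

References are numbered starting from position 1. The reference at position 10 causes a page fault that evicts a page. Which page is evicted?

pos 1: 64: miss, frames {64}
pos 2: 43: miss, frames {64,43}
pos 3: 18: miss, evict 64, frames {43,18}
pos 4: 64: miss, evict 43, frames {18,64}
pos 5: 53: miss, evict 18, frames {64,53}
pos 6: 64: hit
pos 7: 18: miss, evict 64, frames {53,18}
pos 8: 64: miss, evict 53, frames {18,64}
pos 9: 53: miss, evict 18, frames {64,53}
pos 10: 43: miss, evict 64, frames {53,43}
At position 10, page 64 is evicted.

64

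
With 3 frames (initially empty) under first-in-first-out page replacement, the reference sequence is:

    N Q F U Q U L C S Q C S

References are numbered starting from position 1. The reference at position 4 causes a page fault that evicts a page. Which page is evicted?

pos 1: N -> fault, frames {N}
pos 2: Q -> fault, frames {N,Q}
pos 3: F -> fault, frames {N,Q,F}
pos 4: U -> fault, evict N, frames {Q,F,U}
At position 4, page N is evicted.

N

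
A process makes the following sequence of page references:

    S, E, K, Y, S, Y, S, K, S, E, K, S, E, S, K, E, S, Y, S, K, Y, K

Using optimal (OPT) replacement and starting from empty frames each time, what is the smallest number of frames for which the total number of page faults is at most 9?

3

f=1: 22 faults
f=2: 11 faults
f=3: 6 faults
f=4: 4 faults
Smallest f with faults ≤ 9 is 3.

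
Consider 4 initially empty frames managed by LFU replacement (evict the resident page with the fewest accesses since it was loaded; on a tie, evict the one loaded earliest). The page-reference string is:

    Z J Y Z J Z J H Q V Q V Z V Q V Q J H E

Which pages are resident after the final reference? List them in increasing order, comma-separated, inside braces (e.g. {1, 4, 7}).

Z: miss, frames [Z]
J: miss, frames [Z, J]
Y: miss, frames [Z, J, Y]
Z: hit
J: hit
Z: hit
J: hit
H: miss, frames [Z, J, Y, H]
Q: miss, evict Y, frames [Z, J, H, Q]
V: miss, evict H, frames [Z, J, Q, V]
Q: hit
V: hit
Z: hit
V: hit
Q: hit
V: hit
Q: hit
J: hit
H: miss, evict Z, frames [J, Q, V, H]
E: miss, evict H, frames [J, Q, V, E]

{E, J, Q, V}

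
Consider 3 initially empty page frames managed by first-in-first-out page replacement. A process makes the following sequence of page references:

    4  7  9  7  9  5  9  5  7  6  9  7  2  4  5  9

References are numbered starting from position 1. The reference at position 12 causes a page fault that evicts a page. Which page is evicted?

pos 1: 4: fault, frames [4]
pos 2: 7: fault, frames [4, 7]
pos 3: 9: fault, frames [4, 7, 9]
pos 4: 7: hit
pos 5: 9: hit
pos 6: 5: fault, evict 4, frames [7, 9, 5]
pos 7: 9: hit
pos 8: 5: hit
pos 9: 7: hit
pos 10: 6: fault, evict 7, frames [9, 5, 6]
pos 11: 9: hit
pos 12: 7: fault, evict 9, frames [5, 6, 7]
At position 12, page 9 is evicted.

9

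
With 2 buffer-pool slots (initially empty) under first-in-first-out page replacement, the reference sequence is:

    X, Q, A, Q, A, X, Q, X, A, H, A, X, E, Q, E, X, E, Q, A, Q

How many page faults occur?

X -> miss, frames (X)
Q -> miss, frames (X Q)
A -> miss, evict X, frames (Q A)
Q -> hit
A -> hit
X -> miss, evict Q, frames (A X)
Q -> miss, evict A, frames (X Q)
X -> hit
A -> miss, evict X, frames (Q A)
H -> miss, evict Q, frames (A H)
A -> hit
X -> miss, evict A, frames (H X)
E -> miss, evict H, frames (X E)
Q -> miss, evict X, frames (E Q)
E -> hit
X -> miss, evict E, frames (Q X)
E -> miss, evict Q, frames (X E)
Q -> miss, evict X, frames (E Q)
A -> miss, evict E, frames (Q A)
Q -> hit
Page faults: 14.

14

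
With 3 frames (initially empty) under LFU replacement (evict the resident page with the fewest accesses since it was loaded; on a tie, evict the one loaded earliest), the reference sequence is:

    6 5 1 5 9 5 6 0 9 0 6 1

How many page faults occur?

6 -> miss, frames {6}
5 -> miss, frames {6,5}
1 -> miss, frames {6,5,1}
5 -> hit
9 -> miss, evict 6, frames {5,1,9}
5 -> hit
6 -> miss, evict 1, frames {5,9,6}
0 -> miss, evict 9, frames {5,6,0}
9 -> miss, evict 6, frames {5,0,9}
0 -> hit
6 -> miss, evict 9, frames {5,0,6}
1 -> miss, evict 6, frames {5,0,1}
Page faults: 9.

9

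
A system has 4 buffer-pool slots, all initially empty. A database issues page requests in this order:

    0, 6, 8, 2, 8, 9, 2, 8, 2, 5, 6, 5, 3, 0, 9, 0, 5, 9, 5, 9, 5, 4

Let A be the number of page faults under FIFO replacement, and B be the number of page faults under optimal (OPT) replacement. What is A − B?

Under FIFO: F F F F . F . . . F F . F F F . F . . . . F → 12 faults.
Under OPT: F F F F . F . . . F . . F F . . . . . . . F → 9 faults.
A − B = 12 − 9 = 3.

3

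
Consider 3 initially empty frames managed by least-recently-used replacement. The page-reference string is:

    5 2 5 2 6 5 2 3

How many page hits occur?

4

5 -> miss, frames [5]
2 -> miss, frames [5, 2]
5 -> hit
2 -> hit
6 -> miss, frames [5, 2, 6]
5 -> hit
2 -> hit
3 -> miss, evict 6, frames [5, 2, 3]
Hits: 4.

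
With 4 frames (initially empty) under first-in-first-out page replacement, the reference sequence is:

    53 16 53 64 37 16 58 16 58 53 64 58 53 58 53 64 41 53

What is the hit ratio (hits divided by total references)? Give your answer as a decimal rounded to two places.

0.61

53 -> fault, frames (53)
16 -> fault, frames (53 16)
53 -> hit
64 -> fault, frames (53 16 64)
37 -> fault, frames (53 16 64 37)
16 -> hit
58 -> fault, evict 53, frames (16 64 37 58)
16 -> hit
58 -> hit
53 -> fault, evict 16, frames (64 37 58 53)
64 -> hit
58 -> hit
53 -> hit
58 -> hit
53 -> hit
64 -> hit
41 -> fault, evict 64, frames (37 58 53 41)
53 -> hit
Hits: 11 of 18 references → 11/18 = 0.6111.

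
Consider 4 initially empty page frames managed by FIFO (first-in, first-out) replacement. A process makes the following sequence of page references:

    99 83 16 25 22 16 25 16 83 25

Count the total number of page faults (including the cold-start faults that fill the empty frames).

5

99: fault, frames [99]
83: fault, frames [99, 83]
16: fault, frames [99, 83, 16]
25: fault, frames [99, 83, 16, 25]
22: fault, evict 99, frames [83, 16, 25, 22]
16: hit
25: hit
16: hit
83: hit
25: hit
Page faults: 5.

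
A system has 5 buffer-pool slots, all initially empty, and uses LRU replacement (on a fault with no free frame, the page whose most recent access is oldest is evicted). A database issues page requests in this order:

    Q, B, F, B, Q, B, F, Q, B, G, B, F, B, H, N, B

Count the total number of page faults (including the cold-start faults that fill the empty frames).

Q -> fault, frames (Q)
B -> fault, frames (Q B)
F -> fault, frames (Q B F)
B -> hit
Q -> hit
B -> hit
F -> hit
Q -> hit
B -> hit
G -> fault, frames (F Q B G)
B -> hit
F -> hit
B -> hit
H -> fault, frames (Q G F B H)
N -> fault, evict Q, frames (G F B H N)
B -> hit
Page faults: 6.

6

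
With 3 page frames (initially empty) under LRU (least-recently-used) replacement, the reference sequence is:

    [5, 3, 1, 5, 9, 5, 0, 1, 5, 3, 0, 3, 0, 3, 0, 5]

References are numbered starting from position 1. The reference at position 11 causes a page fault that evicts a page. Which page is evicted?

pos 1: 5 -> miss, frames [5]
pos 2: 3 -> miss, frames [5, 3]
pos 3: 1 -> miss, frames [5, 3, 1]
pos 4: 5 -> hit
pos 5: 9 -> miss, evict 3, frames [1, 5, 9]
pos 6: 5 -> hit
pos 7: 0 -> miss, evict 1, frames [9, 5, 0]
pos 8: 1 -> miss, evict 9, frames [5, 0, 1]
pos 9: 5 -> hit
pos 10: 3 -> miss, evict 0, frames [1, 5, 3]
pos 11: 0 -> miss, evict 1, frames [5, 3, 0]
At position 11, page 1 is evicted.

1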